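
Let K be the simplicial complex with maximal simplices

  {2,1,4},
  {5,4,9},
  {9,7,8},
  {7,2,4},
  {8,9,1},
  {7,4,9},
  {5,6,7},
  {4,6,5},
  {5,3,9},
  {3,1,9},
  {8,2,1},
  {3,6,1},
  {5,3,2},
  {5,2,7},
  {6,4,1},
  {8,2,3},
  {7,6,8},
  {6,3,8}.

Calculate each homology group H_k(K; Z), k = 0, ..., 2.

Order the vertices as 1 < 2 < 3 < 4 < 5 < 6 < 7 < 8 < 9. Listing each simplex with vertices in this order, K has dimension 2 with simplices:

  0-simplices (9): [1], [2], [3], [4], [5], [6], [7], [8], [9]
  1-simplices (27): (27 of them)
  2-simplices (18): [1,2,4], [1,2,8], [1,3,6], [1,3,9], [1,4,6], [1,8,9], [2,3,5], [2,3,8], [2,4,7], [2,5,7], [3,5,9], [3,6,8], [4,5,6], [4,5,9], [4,7,9], [5,6,7], [6,7,8], [7,8,9]

giving chain groups C_0 ≅ Z^9, C_1 ≅ Z^27, C_2 ≅ Z^18.

The boundary map ∂_1: C_1 → C_0 is given by ∂[p,q] = [q] − [p]. For instance
  ∂[6,8] = [8] − [6].
The 9×27 boundary matrix has rank 8 and Smith normal form diag(1,1,1,1,1,1,1,1).

∂_2: C_2 → C_1 acts by ∂[p,q,r] = [q,r] − [p,r] + [p,q]. For instance
  ∂[1,8,9] = [8,9] − [1,9] + [1,8],
  ∂[2,3,8] = [3,8] − [2,8] + [2,3].
This gives a 27×18 integer matrix of rank 18; reducing to Smith normal form yields diagonal entries (1,1,1,1,1,1,1,1,1,1,1,1,1,1,1,1,1,2).

From H_k ≅ ker(∂_k) / im(∂_{k+1}) we obtain:

  H_0: rank C_0 − rank ∂_1 = 9 − 8 = 1, and the invariant factors of ∂_1 are all 1, so H_0 ≅ Z.
  H_1: rank ker ∂_1 − rank ∂_2 = (27 − 8) − 18 = 1, and ∂_2 has invariant factor 2 > 1, so H_1 ≅ Z ⊕ Z/2.
  H_2: rank ker ∂_2 − rank ∂_3 = (18 − 18) − 0 = 0, and there is no ∂_3, so H_2 ≅ 0.

(K is a triangulation of the Klein bottle.)

H_0 = Z,  H_1 = Z ⊕ Z/2,  H_2 = 0.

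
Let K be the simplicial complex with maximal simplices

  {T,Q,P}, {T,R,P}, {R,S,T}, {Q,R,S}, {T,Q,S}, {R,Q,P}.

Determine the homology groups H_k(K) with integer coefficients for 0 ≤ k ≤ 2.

Take the total order P < Q < R < S < T on the vertex set. Then K (dimension 2) consists of the simplices:

  0-simplices (5): P, Q, R, S, T
  1-simplices (9): PQ, PR, PT, QR, QS, QT, RS, RT, ST
  2-simplices (6): PQR, PQT, PRT, QRS, QST, RST

so the chain groups are C_0 ≅ Z^5, C_1 ≅ Z^9, C_2 ≅ Z^6.

Boundary ∂_1: C_1 → C_0 maps an edge to its endpoints' difference, ∂[p,q] = q − p. For instance
  ∂ST = T − S.
As a 5×9 matrix over Z this has rank 4, with invariant factors (1,1,1,1).

Boundary ∂_2: C_2 → C_1 maps a triangle to the signed sum of its edges. For instance
  ∂PQR = QR − PR + PQ,
  ∂QRS = RS − QS + QR.
The 9×6 boundary matrix has rank 5 and Smith normal form diag(1,1,1,1,1).

From H_k ≅ ker(∂_k) / im(∂_{k+1}) we obtain:

  H_0: rank C_0 − rank ∂_1 = 5 − 4 = 1, and the invariant factors of ∂_1 are all 1, so H_0 ≅ Z.
  H_1: rank ker ∂_1 − rank ∂_2 = (9 − 4) − 5 = 0, and the invariant factors of ∂_2 are all 1, so H_1 ≅ 0.
  H_2: rank ker ∂_2 − rank ∂_3 = (6 − 5) − 0 = 1, and there is no ∂_3, so H_2 ≅ Z.

H_0 = Z,  H_1 = 0,  H_2 = Z.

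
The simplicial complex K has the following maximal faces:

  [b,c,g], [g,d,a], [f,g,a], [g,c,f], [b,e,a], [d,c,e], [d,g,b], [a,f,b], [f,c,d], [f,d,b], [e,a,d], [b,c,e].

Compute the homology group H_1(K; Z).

H_1 ≅ Z/2.

K has 7 vertices, 18 edges, 12 triangles.
rank ∂_1 = 6, rank ∂_2 = 12 ⇒ b_1 = 18 − 6 − 12 = 0; ∂_2 has invariant factor(s) [2] giving torsion. So H_1 = Z/2.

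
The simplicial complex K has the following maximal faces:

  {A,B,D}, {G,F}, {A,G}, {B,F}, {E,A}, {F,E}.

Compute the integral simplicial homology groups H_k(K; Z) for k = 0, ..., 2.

Fix the vertex order A < B < D < E < F < G and write every simplex with vertices in increasing order. Then dim K = 2 and the simplices of K are:

  0-simplices (6): A, B, D, E, F, G
  1-simplices (8): AB, AD, AE, AG, BD, BF, EF, FG
  2-simplices (1): ABD

so the chain groups are C_0 ≅ Z^6, C_1 ≅ Z^8, C_2 ≅ Z^1.

∂_1: C_1 → C_0 is given by ∂[p,q] = [q] − [p]. For instance
  ∂FG = G − F.
The 6×8 boundary matrix has rank 5 and Smith normal form diag(1,1,1,1,1).

The boundary map ∂_2: C_2 → C_1 maps a triangle to the signed sum of its edges. For instance
  ∂ABD = BD − AD + AB.
The resulting 8×1 matrix has rank 1, and its Smith normal form has invariant factors (1).

Reading off H_k = ker ∂_k / im ∂_{k+1}:

  H_0: rank C_0 − rank ∂_1 = 6 − 5 = 1, and the invariant factors of ∂_1 are all 1, so H_0 = Z.
  H_1: rank ker ∂_1 − rank ∂_2 = (8 − 5) − 1 = 2, and the invariant factors of ∂_2 are all 1, so H_1 = Z^2.
  H_2: rank ker ∂_2 − rank ∂_3 = (1 − 1) − 0 = 0, and there is no ∂_3, so H_2 = 0.

As a check, the Euler characteristic is 6 − 8 + 1 = -1, which agrees with 1 − 2 + 0 = -1.

H_0 = Z,  H_1 = Z^2,  H_2 = 0.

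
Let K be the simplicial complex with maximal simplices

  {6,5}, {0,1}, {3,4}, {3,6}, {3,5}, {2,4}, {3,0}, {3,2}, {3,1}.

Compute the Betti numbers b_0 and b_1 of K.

Order the vertices as 0 < 1 < 2 < 3 < 4 < 5 < 6. Listing each simplex with vertices in this order, K has dimension 1 with simplices:

  0-simplices (7): [0], [1], [2], [3], [4], [5], [6]
  1-simplices (9): [0,1], [0,3], [1,3], [2,3], [2,4], [3,4], [3,5], [3,6], [5,6]

giving chain groups C_0 ≅ Z^7, C_1 ≅ Z^9.

Boundary ∂_1: C_1 → C_0 sends each edge [p,q] (with p < q) to q − p.
The resulting 7×9 matrix has rank 6, and its Smith normal form has invariant factors (1,1,1,1,1,1).

From H_k ≅ ker(∂_k) / im(∂_{k+1}) we obtain:

  H_0: rank C_0 − rank ∂_1 = 7 − 6 = 1, and the invariant factors of ∂_1 are all 1, so H_0 ≅ Z.
  H_1: rank ker ∂_1 − rank ∂_2 = (9 − 6) − 0 = 3, and there is no ∂_2, so H_1 ≅ Z^3.

As a check, the Euler characteristic is 7 − 9 = -2, which agrees with 1 − 3 = -2.

Hence the Betti numbers are b_0 = 1, b_1 = 3.

b_0 = 1, b_1 = 3.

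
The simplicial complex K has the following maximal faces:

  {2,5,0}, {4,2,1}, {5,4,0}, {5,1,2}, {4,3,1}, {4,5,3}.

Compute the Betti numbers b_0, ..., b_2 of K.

b_0 = 1, b_1 = 1, b_2 = 0.

K has 6 vertices, 12 edges, 6 triangles.
rank ∂_0 = 0, rank ∂_1 = 5 ⇒ b_0 = 6 − 0 − 5 = 1; all invariant factors of ∂_1 are 1 so no torsion. So H_0 ≅ Z.
rank ∂_1 = 5, rank ∂_2 = 6 ⇒ b_1 = 12 − 5 − 6 = 1; all invariant factors of ∂_2 are 1 so no torsion. So H_1 ≅ Z.
rank ∂_2 = 6, rank ∂_3 = 0 ⇒ b_2 = 6 − 6 − 0 = 0. So H_2 ≅ 0.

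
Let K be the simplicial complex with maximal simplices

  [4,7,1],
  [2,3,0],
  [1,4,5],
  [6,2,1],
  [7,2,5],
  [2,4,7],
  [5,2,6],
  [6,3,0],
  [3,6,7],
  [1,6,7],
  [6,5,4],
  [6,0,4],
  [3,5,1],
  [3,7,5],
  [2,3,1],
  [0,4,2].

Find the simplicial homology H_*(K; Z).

H_0 = Z,  H_1 = Z^2,  H_2 = Z.

We work with the vertex ordering 0 < 1 < 2 < 3 < 4 < 5 < 6 < 7. The simplices of K, each written with vertices in increasing order, are:

  0-simplices (8): [0], [1], [2], [3], [4], [5], [6], [7]
  1-simplices (24): (24 of them)
  2-simplices (16): [0,2,3], [0,2,4], [0,3,6], [0,4,6], [1,2,3], [1,2,6], [1,3,5], [1,4,5], [1,4,7], [1,6,7], [2,4,7], [2,5,6], [2,5,7], [3,5,7], [3,6,7], [4,5,6]

Hence C_0 ≅ Z^8, C_1 ≅ Z^24, C_2 ≅ Z^16.

The boundary map ∂_1: C_1 → C_0 is given by ∂[p,q] = [q] − [p]. For instance
  ∂[6,7] = [7] − [6].
The resulting 8×24 matrix has rank 7, and its Smith normal form has invariant factors (1,1,1,1,1,1,1).

∂_2: C_2 → C_1 acts by ∂[p,q,r] = [q,r] − [p,r] + [p,q]. For instance
  ∂[2,5,6] = [5,6] − [2,6] + [2,5],
  ∂[3,6,7] = [6,7] − [3,7] + [3,6].
This gives a 24×16 integer matrix of rank 15; reducing to Smith normal form yields diagonal entries (1,1,1,1,1,1,1,1,1,1,1,1,1,1,1).

From H_k ≅ ker(∂_k) / im(∂_{k+1}) we obtain:

  H_0: rank C_0 − rank ∂_1 = 8 − 7 = 1, and the invariant factors of ∂_1 are all 1, so H_0 ≅ Z.
  H_1: rank ker ∂_1 − rank ∂_2 = (24 − 7) − 15 = 2, and the invariant factors of ∂_2 are all 1, so H_1 ≅ Z^2.
  H_2: rank ker ∂_2 − rank ∂_3 = (16 − 15) − 0 = 1, and there is no ∂_3, so H_2 ≅ Z.

As a check, the Euler characteristic is 8 − 24 + 16 = 0, which agrees with 1 − 2 + 1 = 0.
(K is a triangulation of the torus T^2.)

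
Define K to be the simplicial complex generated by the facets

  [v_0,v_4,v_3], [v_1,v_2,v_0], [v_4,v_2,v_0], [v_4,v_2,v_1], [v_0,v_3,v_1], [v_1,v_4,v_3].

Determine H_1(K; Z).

H_1 = 0.

Order the vertices as v_0 < v_1 < v_2 < v_3 < v_4. Listing each simplex with vertices in this order, K has dimension 2 with simplices:

  0-simplices (5): [v_0], [v_1], [v_2], [v_3], [v_4]
  1-simplices (9): [v_0,v_1], [v_0,v_2], [v_0,v_3], [v_0,v_4], [v_1,v_2], [v_1,v_3], [v_1,v_4], [v_2,v_4], [v_3,v_4]
  2-simplices (6): [v_0,v_1,v_2], [v_0,v_1,v_3], [v_0,v_2,v_4], [v_0,v_3,v_4], [v_1,v_2,v_4], [v_1,v_3,v_4]

Hence C_0 ≅ Z^5, C_1 ≅ Z^9, C_2 ≅ Z^6.

Boundary ∂_1: C_1 → C_0 maps an edge to its endpoints' difference, ∂[p,q] = q − p. For instance
  ∂[v_3,v_4] = [v_4] − [v_3].
As a 5×9 matrix over Z this has rank 4, with invariant factors (1,1,1,1).

The boundary map ∂_2: C_2 → C_1 maps a triangle to the signed sum of its edges. For instance
  ∂[v_0,v_3,v_4] = [v_3,v_4] − [v_0,v_4] + [v_0,v_3],
  ∂[v_0,v_2,v_4] = [v_2,v_4] − [v_0,v_4] + [v_0,v_2].
As a 9×6 matrix over Z this has rank 5, with invariant factors (1,1,1,1,1).

From H_k ≅ ker(∂_k) / im(∂_{k+1}) we obtain:

  H_1: rank ker ∂_1 − rank ∂_2 = (9 − 4) − 5 = 0, and the invariant factors of ∂_2 are all 1, so H_1 ≅ 0.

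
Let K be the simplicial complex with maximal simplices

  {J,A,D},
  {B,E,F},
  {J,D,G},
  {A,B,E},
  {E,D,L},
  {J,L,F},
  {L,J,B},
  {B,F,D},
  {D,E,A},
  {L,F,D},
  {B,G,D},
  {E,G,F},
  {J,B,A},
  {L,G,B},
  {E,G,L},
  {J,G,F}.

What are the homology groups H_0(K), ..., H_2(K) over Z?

H_0 ≅ Z,  H_1 ≅ Z^2,  H_2 ≅ Z.

K has 8 vertices, 24 edges, 16 triangles.
rank ∂_0 = 0, rank ∂_1 = 7 ⇒ b_0 = 8 − 0 − 7 = 1; all invariant factors of ∂_1 are 1 so no torsion. So H_0 = Z.
rank ∂_1 = 7, rank ∂_2 = 15 ⇒ b_1 = 24 − 7 − 15 = 2; all invariant factors of ∂_2 are 1 so no torsion. So H_1 = Z^2.
rank ∂_2 = 15, rank ∂_3 = 0 ⇒ b_2 = 16 − 15 − 0 = 1. So H_2 = Z.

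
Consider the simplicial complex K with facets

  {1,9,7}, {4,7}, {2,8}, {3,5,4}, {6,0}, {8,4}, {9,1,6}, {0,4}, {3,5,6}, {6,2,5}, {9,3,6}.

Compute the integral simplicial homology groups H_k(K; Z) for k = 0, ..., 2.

H_0 ≅ Z,  H_1 ≅ Z^3,  H_2 = 0.

K has 10 vertices, 18 edges, 6 triangles.
rank ∂_0 = 0, rank ∂_1 = 9 ⇒ b_0 = 10 − 0 − 9 = 1; all invariant factors of ∂_1 are 1 so no torsion. So H_0 = Z.
rank ∂_1 = 9, rank ∂_2 = 6 ⇒ b_1 = 18 − 9 − 6 = 3; all invariant factors of ∂_2 are 1 so no torsion. So H_1 = Z^3.
rank ∂_2 = 6, rank ∂_3 = 0 ⇒ b_2 = 6 − 6 − 0 = 0. So H_2 = 0.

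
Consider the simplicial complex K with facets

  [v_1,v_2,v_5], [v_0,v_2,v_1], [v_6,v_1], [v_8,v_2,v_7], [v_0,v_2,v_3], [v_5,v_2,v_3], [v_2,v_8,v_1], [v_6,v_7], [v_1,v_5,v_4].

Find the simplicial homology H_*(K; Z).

Fix the vertex order v_0 < v_1 < v_2 < v_3 < v_4 < v_5 < v_6 < v_7 < v_8 and write every simplex with vertices in increasing order. Then dim K = 2 and the simplices of K are:

  0-simplices (9): [v_0], [v_1], [v_2], [v_3], [v_4], [v_5], [v_6], [v_7], [v_8]
  1-simplices (16): (16 of them)
  2-simplices (7): [v_0,v_1,v_2], [v_0,v_2,v_3], [v_1,v_2,v_5], [v_1,v_2,v_8], [v_1,v_4,v_5], [v_2,v_3,v_5], [v_2,v_7,v_8]

giving chain groups C_0 ≅ Z^9, C_1 ≅ Z^16, C_2 ≅ Z^7.

Boundary ∂_1: C_1 → C_0 sends each edge [p,q] (with p < q) to q − p. For instance
  ∂[v_0,v_2] = [v_2] − [v_0].
This gives a 9×16 integer matrix of rank 8; reducing to Smith normal form yields diagonal entries (1,1,1,1,1,1,1,1).

Boundary ∂_2: C_2 → C_1 acts by ∂[p,q,r] = [q,r] − [p,r] + [p,q]. For instance
  ∂[v_1,v_4,v_5] = [v_4,v_5] − [v_1,v_5] + [v_1,v_4],
  ∂[v_1,v_2,v_8] = [v_2,v_8] − [v_1,v_8] + [v_1,v_2].
This gives a 16×7 integer matrix of rank 7; reducing to Smith normal form yields diagonal entries (1,1,1,1,1,1,1).

Reading off H_k = ker ∂_k / im ∂_{k+1}:

  H_0: rank C_0 − rank ∂_1 = 9 − 8 = 1, and the invariant factors of ∂_1 are all 1, so H_0 = Z.
  H_1: rank ker ∂_1 − rank ∂_2 = (16 − 8) − 7 = 1, and the invariant factors of ∂_2 are all 1, so H_1 = Z.
  H_2: rank ker ∂_2 − rank ∂_3 = (7 − 7) − 0 = 0, and there is no ∂_3, so H_2 = 0.

As a check, the Euler characteristic is 9 − 16 + 7 = 0, which agrees with 1 − 1 + 0 = 0.

H_0 = Z,  H_1 = Z,  H_2 = 0.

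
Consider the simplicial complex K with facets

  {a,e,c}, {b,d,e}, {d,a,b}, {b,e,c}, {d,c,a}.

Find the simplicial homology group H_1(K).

K has 5 vertices, 10 edges, 5 triangles.
rank ∂_1 = 4, rank ∂_2 = 5 ⇒ b_1 = 10 − 4 − 5 = 1; all invariant factors of ∂_2 are 1 so no torsion. So H_1 = Z.

H_1 = Z.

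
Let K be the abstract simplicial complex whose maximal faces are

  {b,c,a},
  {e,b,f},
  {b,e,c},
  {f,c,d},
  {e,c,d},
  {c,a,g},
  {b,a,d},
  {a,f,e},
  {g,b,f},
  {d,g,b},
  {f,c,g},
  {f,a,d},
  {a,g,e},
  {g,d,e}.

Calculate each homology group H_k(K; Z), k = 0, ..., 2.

H_0 = Z,  H_1 = Z^2,  H_2 = Z.

Order the vertices as a < b < c < d < e < f < g. Listing each simplex with vertices in this order, K has dimension 2 with simplices:

  0-simplices (7): a, b, c, d, e, f, g
  1-simplices (21): ab, ac, ad, ae, af, ag, bc, bd, be, bf, bg, cd, ce, cf, cg, de, df, dg, ef, eg, fg
  2-simplices (14): abc, abd, acg, adf, aef, aeg, bce, bdg, bef, bfg, cde, cdf, cfg, deg

so the chain groups are C_0 ≅ Z^7, C_1 ≅ Z^21, C_2 ≅ Z^14.

∂_1: C_1 → C_0 is given by ∂[p,q] = [q] − [p].
This gives a 7×21 integer matrix of rank 6; reducing to Smith normal form yields diagonal entries (1,1,1,1,1,1).

Boundary ∂_2: C_2 → C_1 acts by ∂[p,q,r] = [q,r] − [p,r] + [p,q]. For instance
  ∂deg = eg − dg + de,
  ∂bfg = fg − bg + bf.
The 21×14 boundary matrix has rank 13 and Smith normal form diag(1,1,1,1,1,1,1,1,1,1,1,1,1).

From H_k ≅ ker(∂_k) / im(∂_{k+1}) we obtain:

  H_0: rank C_0 − rank ∂_1 = 7 − 6 = 1, and the invariant factors of ∂_1 are all 1, so H_0 = Z.
  H_1: rank ker ∂_1 − rank ∂_2 = (21 − 6) − 13 = 2, and the invariant factors of ∂_2 are all 1, so H_1 = Z^2.
  H_2: rank ker ∂_2 − rank ∂_3 = (14 − 13) − 0 = 1, and there is no ∂_3, so H_2 = Z.

As a check, the Euler characteristic is 7 − 21 + 14 = 0, which agrees with 1 − 2 + 1 = 0.
(K is a triangulation of the torus T^2.)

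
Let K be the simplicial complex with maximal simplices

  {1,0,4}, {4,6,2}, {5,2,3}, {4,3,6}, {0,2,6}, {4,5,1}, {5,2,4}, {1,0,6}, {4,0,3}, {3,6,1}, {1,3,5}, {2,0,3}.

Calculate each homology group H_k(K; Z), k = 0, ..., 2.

H_0 ≅ Z,  H_1 ≅ Z/2,  H_2 = 0.

K has 7 vertices, 18 edges, 12 triangles.
rank ∂_0 = 0, rank ∂_1 = 6 ⇒ b_0 = 7 − 0 − 6 = 1; all invariant factors of ∂_1 are 1 so no torsion. So H_0 = Z.
rank ∂_1 = 6, rank ∂_2 = 12 ⇒ b_1 = 18 − 6 − 12 = 0; ∂_2 has invariant factor(s) [2] giving torsion. So H_1 = Z/2.
rank ∂_2 = 12, rank ∂_3 = 0 ⇒ b_2 = 12 − 12 − 0 = 0. So H_2 = 0.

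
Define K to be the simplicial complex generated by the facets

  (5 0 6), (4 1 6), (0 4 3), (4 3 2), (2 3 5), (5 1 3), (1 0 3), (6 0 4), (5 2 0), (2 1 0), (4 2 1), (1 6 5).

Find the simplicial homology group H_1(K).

H_1 = Z_2.

We work with the vertex ordering 0 < 1 < 2 < 3 < 4 < 5 < 6. The simplices of K, each written with vertices in increasing order, are:

  0-simplices (7): [0], [1], [2], [3], [4], [5], [6]
  1-simplices (18): [0,1], [0,2], [0,3], [0,4], [0,5], [0,6], [1,2], [1,3], [1,4], [1,5], [1,6], [2,3], [2,4], [2,5], [3,4], [3,5], [4,6], [5,6]
  2-simplices (12): [0,1,2], [0,1,3], [0,2,5], [0,3,4], [0,4,6], [0,5,6], [1,2,4], [1,3,5], [1,4,6], [1,5,6], [2,3,4], [2,3,5]

giving chain groups C_0 ≅ Z^7, C_1 ≅ Z^18, C_2 ≅ Z^12.

∂_1: C_1 → C_0 maps an edge to its endpoints' difference, ∂[p,q] = q − p.
This gives a 7×18 integer matrix of rank 6; reducing to Smith normal form yields diagonal entries (1,1,1,1,1,1).

∂_2: C_2 → C_1 acts by ∂[p,q,r] = [q,r] − [p,r] + [p,q]. For instance
  ∂[0,4,6] = [4,6] − [0,6] + [0,4],
  ∂[1,5,6] = [5,6] − [1,6] + [1,5].
The 18×12 boundary matrix has rank 12 and Smith normal form diag(1,1,1,1,1,1,1,1,1,1,1,2).

Now H_k = ker ∂_k / im ∂_{k+1}, so:

  H_1: rank ker ∂_1 − rank ∂_2 = (18 − 6) − 12 = 0, and ∂_2 has invariant factor 2 > 1, so H_1 = Z_2.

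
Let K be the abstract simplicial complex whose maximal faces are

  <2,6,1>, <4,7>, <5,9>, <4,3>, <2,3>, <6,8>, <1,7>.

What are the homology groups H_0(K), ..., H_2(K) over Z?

H_0 = Z^2,  H_1 = Z,  H_2 = 0.

Fix the vertex order 1 < 2 < 3 < 4 < 5 < 6 < 7 < 8 < 9 and write every simplex with vertices in increasing order. Then dim K = 2 and the simplices of K are:

  0-simplices (9): [1], [2], [3], [4], [5], [6], [7], [8], [9]
  1-simplices (9): [1,2], [1,6], [1,7], [2,3], [2,6], [3,4], [4,7], [5,9], [6,8]
  2-simplices (1): [1,2,6]

so the chain groups are C_0 ≅ Z^9, C_1 ≅ Z^9, C_2 ≅ Z^1.

Boundary ∂_1: C_1 → C_0 is given by ∂[p,q] = [q] − [p]. For instance
  ∂[5,9] = [9] − [5].
The resulting 9×9 matrix has rank 7, and its Smith normal form has invariant factors (1,1,1,1,1,1,1).

The boundary map ∂_2: C_2 → C_1 sends each 2-simplex [p,q,r] to [q,r] − [p,r] + [p,q]. For instance
  ∂[1,2,6] = [2,6] − [1,6] + [1,2].
This gives a 9×1 integer matrix of rank 1; reducing to Smith normal form yields diagonal entries (1).

Computing H_k = (kernel of ∂_k) / (image of ∂_{k+1}):

  H_0: rank C_0 − rank ∂_1 = 9 − 7 = 2, and the invariant factors of ∂_1 are all 1, so H_0 = Z^2.
  H_1: rank ker ∂_1 − rank ∂_2 = (9 − 7) − 1 = 1, and the invariant factors of ∂_2 are all 1, so H_1 = Z.
  H_2: rank ker ∂_2 − rank ∂_3 = (1 − 1) − 0 = 0, and there is no ∂_3, so H_2 = 0.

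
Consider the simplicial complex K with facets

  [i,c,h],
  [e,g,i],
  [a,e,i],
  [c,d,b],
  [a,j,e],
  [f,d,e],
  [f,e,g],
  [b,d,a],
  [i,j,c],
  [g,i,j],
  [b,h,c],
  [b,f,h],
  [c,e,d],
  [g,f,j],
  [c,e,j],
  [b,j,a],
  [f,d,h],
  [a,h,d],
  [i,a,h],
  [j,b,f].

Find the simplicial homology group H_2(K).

Take the total order a < b < c < d < e < f < g < h < i < j on the vertex set. Then K (dimension 2) consists of the simplices:

  0-simplices (10): a, b, c, d, e, f, g, h, i, j
  1-simplices (30): ab, ad, ae, ah, ai, aj, bc, bd, bf, bh, bj, cd, ce, ch, ci, cj, de, df, dh, ef, eg, ei, ej, fg, fh, fj, gi, gj, hi, ij
  2-simplices (20): abd, abj, adh, aei, aej, ahi, bcd, bch, bfh, bfj, cde, cej, chi, cij, def, dfh, efg, egi, fgj, gij

Hence C_0 ≅ Z^10, C_1 ≅ Z^30, C_2 ≅ Z^20.

∂_1: C_1 → C_0 is given by ∂[p,q] = [q] − [p]. For instance
  ∂ch = h − c.
The resulting 10×30 matrix has rank 9, and its Smith normal form has invariant factors (1,1,1,1,1,1,1,1,1).

Boundary ∂_2: C_2 → C_1 maps a triangle to the signed sum of its edges. For instance
  ∂def = ef − df + de,
  ∂bfj = fj − bj + bf.
As a 30×20 matrix over Z this has rank 20, with invariant factors (1,1,1,1,1,1,1,1,1,1,1,1,1,1,1,1,1,1,1,2).

Reading off H_k = ker ∂_k / im ∂_{k+1}:

  H_2: rank ker ∂_2 − rank ∂_3 = (20 − 20) − 0 = 0, and there is no ∂_3, so H_2 = 0.

(K is a triangulation of the Klein bottle.)

H_2 = 0.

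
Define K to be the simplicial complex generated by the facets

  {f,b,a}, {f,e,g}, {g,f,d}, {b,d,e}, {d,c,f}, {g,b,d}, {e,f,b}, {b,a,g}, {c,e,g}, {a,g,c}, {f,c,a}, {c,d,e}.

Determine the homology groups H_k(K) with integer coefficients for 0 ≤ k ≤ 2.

H_0 = Z,  H_1 = Z/2,  H_2 = 0.

Fix the vertex order a < b < c < d < e < f < g and write every simplex with vertices in increasing order. Then dim K = 2 and the simplices of K are:

  0-simplices (7): a, b, c, d, e, f, g
  1-simplices (18): ab, ac, af, ag, bd, be, bf, bg, cd, ce, cf, cg, de, df, dg, ef, eg, fg
  2-simplices (12): abf, abg, acf, acg, bde, bdg, bef, cde, cdf, ceg, dfg, efg

giving chain groups C_0 ≅ Z^7, C_1 ≅ Z^18, C_2 ≅ Z^12.

Boundary ∂_1: C_1 → C_0 maps an edge to its endpoints' difference, ∂[p,q] = q − p.
The resulting 7×18 matrix has rank 6, and its Smith normal form has invariant factors (1,1,1,1,1,1).

∂_2: C_2 → C_1 maps a triangle to the signed sum of its edges. For instance
  ∂ceg = eg − cg + ce,
  ∂bdg = dg − bg + bd.
The resulting 18×12 matrix has rank 12, and its Smith normal form has invariant factors (1,1,1,1,1,1,1,1,1,1,1,2).

Reading off H_k = ker ∂_k / im ∂_{k+1}:

  H_0: rank C_0 − rank ∂_1 = 7 − 6 = 1, and the invariant factors of ∂_1 are all 1, so H_0 ≅ Z.
  H_1: rank ker ∂_1 − rank ∂_2 = (18 − 6) − 12 = 0, and ∂_2 has invariant factor 2 > 1, so H_1 ≅ Z/2.
  H_2: rank ker ∂_2 − rank ∂_3 = (12 − 12) − 0 = 0, and there is no ∂_3, so H_2 ≅ 0.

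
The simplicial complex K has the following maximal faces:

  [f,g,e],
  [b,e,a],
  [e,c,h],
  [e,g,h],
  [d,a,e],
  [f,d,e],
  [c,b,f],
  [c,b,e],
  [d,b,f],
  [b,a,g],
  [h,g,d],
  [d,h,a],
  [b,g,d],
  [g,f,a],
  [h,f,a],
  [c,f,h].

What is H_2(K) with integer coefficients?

K has 8 vertices, 24 edges, 16 triangles.
rank ∂_2 = 15, rank ∂_3 = 0 ⇒ b_2 = 16 − 15 − 0 = 1. So H_2 ≅ Z.

H_2 ≅ Z.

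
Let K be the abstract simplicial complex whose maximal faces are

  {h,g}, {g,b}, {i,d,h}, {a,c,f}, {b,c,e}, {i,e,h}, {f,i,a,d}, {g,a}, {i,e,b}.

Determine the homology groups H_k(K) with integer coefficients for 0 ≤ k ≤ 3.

Fix the vertex order a < b < c < d < e < f < g < h < i and write every simplex with vertices in increasing order. Then dim K = 3 and the simplices of K are:

  0-simplices (9): a, b, c, d, e, f, g, h, i
  1-simplices (19): ac, ad, af, ag, ai, bc, be, bg, bi, ce, cf, df, dh, di, eh, ei, fi, gh, hi
  2-simplices (9): acf, adf, adi, afi, bce, bei, dfi, dhi, ehi
  3-simplices (1): adfi

giving chain groups C_0 ≅ Z^9, C_1 ≅ Z^19, C_2 ≅ Z^9, C_3 ≅ Z^1.

The boundary map ∂_1: C_1 → C_0 is given by ∂[p,q] = [q] − [p].
This gives a 9×19 integer matrix of rank 8; reducing to Smith normal form yields diagonal entries (1,1,1,1,1,1,1,1).

The boundary map ∂_2: C_2 → C_1 acts by ∂[p,q,r] = [q,r] − [p,r] + [p,q]. For instance
  ∂acf = cf − af + ac,
  ∂afi = fi − ai + af.
The 19×9 boundary matrix has rank 8 and Smith normal form diag(1,1,1,1,1,1,1,1).

Boundary ∂_3: C_3 → C_2 sends each 3-simplex σ to the alternating sum Σ_i (−1)^i (σ with its i-th vertex removed). For instance
  ∂adfi = dfi − afi + adi − adf.
This gives a 9×1 integer matrix of rank 1; reducing to Smith normal form yields diagonal entries (1).

Reading off H_k = ker ∂_k / im ∂_{k+1}:

  H_0: rank C_0 − rank ∂_1 = 9 − 8 = 1, and the invariant factors of ∂_1 are all 1, so H_0 = Z.
  H_1: rank ker ∂_1 − rank ∂_2 = (19 − 8) − 8 = 3, and the invariant factors of ∂_2 are all 1, so H_1 = Z^3.
  H_2: rank ker ∂_2 − rank ∂_3 = (9 − 8) − 1 = 0, and the invariant factors of ∂_3 are all 1, so H_2 = 0.
  H_3: rank ker ∂_3 − rank ∂_4 = (1 − 1) − 0 = 0, and there is no ∂_4, so H_3 = 0.

H_0 ≅ Z,  H_1 ≅ Z^3,  H_2 = 0,  H_3 = 0.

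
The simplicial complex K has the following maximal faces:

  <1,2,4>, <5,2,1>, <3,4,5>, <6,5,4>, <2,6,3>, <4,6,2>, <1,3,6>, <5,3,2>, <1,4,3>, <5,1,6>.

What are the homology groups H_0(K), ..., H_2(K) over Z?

We work with the vertex ordering 1 < 2 < 3 < 4 < 5 < 6. The simplices of K, each written with vertices in increasing order, are:

  0-simplices (6): [1], [2], [3], [4], [5], [6]
  1-simplices (15): [1,2], [1,3], [1,4], [1,5], [1,6], [2,3], [2,4], [2,5], [2,6], [3,4], [3,5], [3,6], [4,5], [4,6], [5,6]
  2-simplices (10): [1,2,4], [1,2,5], [1,3,4], [1,3,6], [1,5,6], [2,3,5], [2,3,6], [2,4,6], [3,4,5], [4,5,6]

giving chain groups C_0 ≅ Z^6, C_1 ≅ Z^15, C_2 ≅ Z^10.

The boundary map ∂_1: C_1 → C_0 sends each edge [p,q] (with p < q) to q − p. For instance
  ∂[1,4] = [4] − [1].
As a 6×15 matrix over Z this has rank 5, with invariant factors (1,1,1,1,1).

∂_2: C_2 → C_1 maps a triangle to the signed sum of its edges. For instance
  ∂[2,4,6] = [4,6] − [2,6] + [2,4],
  ∂[4,5,6] = [5,6] − [4,6] + [4,5].
The 15×10 boundary matrix has rank 10 and Smith normal form diag(1,1,1,1,1,1,1,1,1,2).

Reading off H_k = ker ∂_k / im ∂_{k+1}:

  H_0: rank C_0 − rank ∂_1 = 6 − 5 = 1, and the invariant factors of ∂_1 are all 1, so H_0 ≅ Z.
  H_1: rank ker ∂_1 − rank ∂_2 = (15 − 5) − 10 = 0, and ∂_2 has invariant factor 2 > 1, so H_1 ≅ Z/2Z.
  H_2: rank ker ∂_2 − rank ∂_3 = (10 − 10) − 0 = 0, and there is no ∂_3, so H_2 ≅ 0.

As a check, the Euler characteristic is 6 − 15 + 10 = 1, which agrees with 1 − 0 + 0 = 1.
(K is a triangulation of the real projective plane RP^2.)

H_0 = Z,  H_1 = Z/2Z,  H_2 = 0.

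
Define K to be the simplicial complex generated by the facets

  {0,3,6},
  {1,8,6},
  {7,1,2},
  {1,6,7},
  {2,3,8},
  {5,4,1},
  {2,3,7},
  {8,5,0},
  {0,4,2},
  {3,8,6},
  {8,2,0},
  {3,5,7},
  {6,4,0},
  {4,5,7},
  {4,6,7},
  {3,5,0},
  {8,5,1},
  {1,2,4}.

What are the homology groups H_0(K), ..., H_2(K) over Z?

Fix the vertex order 0 < 1 < 2 < 3 < 4 < 5 < 6 < 7 < 8 and write every simplex with vertices in increasing order. Then dim K = 2 and the simplices of K are:

  0-simplices (9): [0], [1], [2], [3], [4], [5], [6], [7], [8]
  1-simplices (27): (27 of them)
  2-simplices (18): [0,2,4], [0,2,8], [0,3,5], [0,3,6], [0,4,6], [0,5,8], [1,2,4], [1,2,7], [1,4,5], [1,5,8], [1,6,7], [1,6,8], [2,3,7], [2,3,8], [3,5,7], [3,6,8], [4,5,7], [4,6,7]

Hence C_0 ≅ Z^9, C_1 ≅ Z^27, C_2 ≅ Z^18.

Boundary ∂_1: C_1 → C_0 is given by ∂[p,q] = [q] − [p]. For instance
  ∂[0,8] = [8] − [0].
As a 9×27 matrix over Z this has rank 8, with invariant factors (1,1,1,1,1,1,1,1).

The boundary map ∂_2: C_2 → C_1 maps a triangle to the signed sum of its edges. For instance
  ∂[1,2,7] = [2,7] − [1,7] + [1,2],
  ∂[0,4,6] = [4,6] − [0,6] + [0,4].
The resulting 27×18 matrix has rank 18, and its Smith normal form has invariant factors (1,1,1,1,1,1,1,1,1,1,1,1,1,1,1,1,1,2).

Now H_k = ker ∂_k / im ∂_{k+1}, so:

  H_0: rank C_0 − rank ∂_1 = 9 − 8 = 1, and the invariant factors of ∂_1 are all 1, so H_0 = Z.
  H_1: rank ker ∂_1 − rank ∂_2 = (27 − 8) − 18 = 1, and ∂_2 has invariant factor 2 > 1, so H_1 = Z ⊕ Z/2Z.
  H_2: rank ker ∂_2 − rank ∂_3 = (18 − 18) − 0 = 0, and there is no ∂_3, so H_2 = 0.

As a check, the Euler characteristic is 9 − 27 + 18 = 0, which agrees with 1 − 1 + 0 = 0.
(K is a triangulation of the Klein bottle.)

H_0 = Z,  H_1 = Z ⊕ Z/2Z,  H_2 = 0.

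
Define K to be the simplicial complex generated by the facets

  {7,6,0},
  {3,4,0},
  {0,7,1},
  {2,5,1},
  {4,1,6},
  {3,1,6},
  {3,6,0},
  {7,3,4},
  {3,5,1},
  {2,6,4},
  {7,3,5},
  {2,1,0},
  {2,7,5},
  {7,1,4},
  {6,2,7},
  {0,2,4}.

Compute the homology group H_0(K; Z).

Fix the vertex order 0 < 1 < 2 < 3 < 4 < 5 < 6 < 7 and write every simplex with vertices in increasing order. Then dim K = 2 and the simplices of K are:

  0-simplices (8): [0], [1], [2], [3], [4], [5], [6], [7]
  1-simplices (24): (24 of them)
  2-simplices (16): [0,1,2], [0,1,7], [0,2,4], [0,3,4], [0,3,6], [0,6,7], [1,2,5], [1,3,5], [1,3,6], [1,4,6], [1,4,7], [2,4,6], [2,5,7], [2,6,7], [3,4,7], [3,5,7]

Hence C_0 ≅ Z^8, C_1 ≅ Z^24, C_2 ≅ Z^16.

The boundary map ∂_1: C_1 → C_0 maps an edge to its endpoints' difference, ∂[p,q] = q − p. For instance
  ∂[0,7] = [7] − [0].
The resulting 8×24 matrix has rank 7, and its Smith normal form has invariant factors (1,1,1,1,1,1,1).

∂_2: C_2 → C_1 maps a triangle to the signed sum of its edges. For instance
  ∂[0,2,4] = [2,4] − [0,4] + [0,2],
  ∂[0,3,6] = [3,6] − [0,6] + [0,3].
The 24×16 boundary matrix has rank 15 and Smith normal form diag(1,1,1,1,1,1,1,1,1,1,1,1,1,1,1).

Computing H_k = (kernel of ∂_k) / (image of ∂_{k+1}):

  H_0: rank C_0 − rank ∂_1 = 8 − 7 = 1, and the invariant factors of ∂_1 are all 1, so H_0 ≅ Z.

H_0 ≅ Z.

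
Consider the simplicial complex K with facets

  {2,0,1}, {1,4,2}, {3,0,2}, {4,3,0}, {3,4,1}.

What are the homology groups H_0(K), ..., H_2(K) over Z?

H_0 = Z,  H_1 = Z,  H_2 = 0.

Order the vertices as 0 < 1 < 2 < 3 < 4. Listing each simplex with vertices in this order, K has dimension 2 with simplices:

  0-simplices (5): [0], [1], [2], [3], [4]
  1-simplices (10): [0,1], [0,2], [0,3], [0,4], [1,2], [1,3], [1,4], [2,3], [2,4], [3,4]
  2-simplices (5): [0,1,2], [0,2,3], [0,3,4], [1,2,4], [1,3,4]

Hence C_0 ≅ Z^5, C_1 ≅ Z^10, C_2 ≅ Z^5.

Boundary ∂_1: C_1 → C_0 maps an edge to its endpoints' difference, ∂[p,q] = q − p. For instance
  ∂[2,3] = [3] − [2].
The resulting 5×10 matrix has rank 4, and its Smith normal form has invariant factors (1,1,1,1).

∂_2: C_2 → C_1 maps a triangle to the signed sum of its edges. For instance
  ∂[0,2,3] = [2,3] − [0,3] + [0,2],
  ∂[1,2,4] = [2,4] − [1,4] + [1,2].
The resulting 10×5 matrix has rank 5, and its Smith normal form has invariant factors (1,1,1,1,1).

Reading off H_k = ker ∂_k / im ∂_{k+1}:

  H_0: rank C_0 − rank ∂_1 = 5 − 4 = 1, and the invariant factors of ∂_1 are all 1, so H_0 = Z.
  H_1: rank ker ∂_1 − rank ∂_2 = (10 − 4) − 5 = 1, and the invariant factors of ∂_2 are all 1, so H_1 = Z.
  H_2: rank ker ∂_2 − rank ∂_3 = (5 − 5) − 0 = 0, and there is no ∂_3, so H_2 = 0.

As a check, the Euler characteristic is 5 − 10 + 5 = 0, which agrees with 1 − 1 + 0 = 0.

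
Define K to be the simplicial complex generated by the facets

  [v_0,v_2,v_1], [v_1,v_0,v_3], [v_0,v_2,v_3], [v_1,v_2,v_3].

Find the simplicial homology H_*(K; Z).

K has 4 vertices, 6 edges, 4 triangles.
rank ∂_0 = 0, rank ∂_1 = 3 ⇒ b_0 = 4 − 0 − 3 = 1; all invariant factors of ∂_1 are 1 so no torsion. So H_0 ≅ Z.
rank ∂_1 = 3, rank ∂_2 = 3 ⇒ b_1 = 6 − 3 − 3 = 0; all invariant factors of ∂_2 are 1 so no torsion. So H_1 ≅ 0.
rank ∂_2 = 3, rank ∂_3 = 0 ⇒ b_2 = 4 − 3 − 0 = 1. So H_2 ≅ Z.

H_0 ≅ Z,  H_1 = 0,  H_2 ≅ Z.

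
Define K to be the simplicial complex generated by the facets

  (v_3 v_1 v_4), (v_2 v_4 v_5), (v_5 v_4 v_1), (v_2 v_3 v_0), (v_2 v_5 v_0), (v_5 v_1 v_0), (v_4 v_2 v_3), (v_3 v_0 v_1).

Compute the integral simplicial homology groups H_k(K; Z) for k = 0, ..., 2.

K has 6 vertices, 12 edges, 8 triangles.
rank ∂_0 = 0, rank ∂_1 = 5 ⇒ b_0 = 6 − 0 − 5 = 1; all invariant factors of ∂_1 are 1 so no torsion. So H_0 = Z.
rank ∂_1 = 5, rank ∂_2 = 7 ⇒ b_1 = 12 − 5 − 7 = 0; all invariant factors of ∂_2 are 1 so no torsion. So H_1 = 0.
rank ∂_2 = 7, rank ∂_3 = 0 ⇒ b_2 = 8 − 7 − 0 = 1. So H_2 = Z.

H_0 = Z,  H_1 = 0,  H_2 = Z.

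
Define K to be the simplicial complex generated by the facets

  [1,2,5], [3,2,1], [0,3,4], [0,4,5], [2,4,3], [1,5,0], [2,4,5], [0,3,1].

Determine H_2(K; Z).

We work with the vertex ordering 0 < 1 < 2 < 3 < 4 < 5. The simplices of K, each written with vertices in increasing order, are:

  0-simplices (6): [0], [1], [2], [3], [4], [5]
  1-simplices (12): [0,1], [0,3], [0,4], [0,5], [1,2], [1,3], [1,5], [2,3], [2,4], [2,5], [3,4], [4,5]
  2-simplices (8): [0,1,3], [0,1,5], [0,3,4], [0,4,5], [1,2,3], [1,2,5], [2,3,4], [2,4,5]

so the chain groups are C_0 ≅ Z^6, C_1 ≅ Z^12, C_2 ≅ Z^8.

∂_1: C_1 → C_0 is given by ∂[p,q] = [q] − [p]. For instance
  ∂[0,1] = [1] − [0].
As a 6×12 matrix over Z this has rank 5, with invariant factors (1,1,1,1,1).

The boundary map ∂_2: C_2 → C_1 maps a triangle to the signed sum of its edges. For instance
  ∂[1,2,3] = [2,3] − [1,3] + [1,2],
  ∂[0,1,5] = [1,5] − [0,5] + [0,1].
The 12×8 boundary matrix has rank 7 and Smith normal form diag(1,1,1,1,1,1,1).

Now H_k = ker ∂_k / im ∂_{k+1}, so:

  H_2: rank ker ∂_2 − rank ∂_3 = (8 − 7) − 0 = 1, and there is no ∂_3, so H_2 ≅ Z.

(K is a triangulation of the 2-sphere S^2.)

H_2 ≅ Z.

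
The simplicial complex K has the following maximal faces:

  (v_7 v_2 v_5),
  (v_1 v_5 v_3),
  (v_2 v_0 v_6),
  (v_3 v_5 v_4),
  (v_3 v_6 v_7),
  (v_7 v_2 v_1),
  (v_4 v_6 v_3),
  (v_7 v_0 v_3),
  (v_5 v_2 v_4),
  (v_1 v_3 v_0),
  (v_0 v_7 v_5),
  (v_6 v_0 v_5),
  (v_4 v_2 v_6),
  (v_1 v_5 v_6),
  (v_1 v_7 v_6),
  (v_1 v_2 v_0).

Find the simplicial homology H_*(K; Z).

Order the vertices as v_0 < v_1 < v_2 < v_3 < v_4 < v_5 < v_6 < v_7. Listing each simplex with vertices in this order, K has dimension 2 with simplices:

  0-simplices (8): [v_0], [v_1], [v_2], [v_3], [v_4], [v_5], [v_6], [v_7]
  1-simplices (24): (24 of them)
  2-simplices (16): (16 of them)

giving chain groups C_0 ≅ Z^8, C_1 ≅ Z^24, C_2 ≅ Z^16.

Boundary ∂_1: C_1 → C_0 is given by ∂[p,q] = [q] − [p].
This gives a 8×24 integer matrix of rank 7; reducing to Smith normal form yields diagonal entries (1,1,1,1,1,1,1).

Boundary ∂_2: C_2 → C_1 acts by ∂[p,q,r] = [q,r] − [p,r] + [p,q]. For instance
  ∂[v_2,v_4,v_6] = [v_4,v_6] − [v_2,v_6] + [v_2,v_4],
  ∂[v_1,v_3,v_5] = [v_3,v_5] − [v_1,v_5] + [v_1,v_3].
As a 24×16 matrix over Z this has rank 15, with invariant factors (1,1,1,1,1,1,1,1,1,1,1,1,1,1,1).

Computing H_k = (kernel of ∂_k) / (image of ∂_{k+1}):

  H_0: rank C_0 − rank ∂_1 = 8 − 7 = 1, and the invariant factors of ∂_1 are all 1, so H_0 = Z.
  H_1: rank ker ∂_1 − rank ∂_2 = (24 − 7) − 15 = 2, and the invariant factors of ∂_2 are all 1, so H_1 = Z^2.
  H_2: rank ker ∂_2 − rank ∂_3 = (16 − 15) − 0 = 1, and there is no ∂_3, so H_2 = Z.

H_0 ≅ Z,  H_1 ≅ Z^2,  H_2 ≅ Z.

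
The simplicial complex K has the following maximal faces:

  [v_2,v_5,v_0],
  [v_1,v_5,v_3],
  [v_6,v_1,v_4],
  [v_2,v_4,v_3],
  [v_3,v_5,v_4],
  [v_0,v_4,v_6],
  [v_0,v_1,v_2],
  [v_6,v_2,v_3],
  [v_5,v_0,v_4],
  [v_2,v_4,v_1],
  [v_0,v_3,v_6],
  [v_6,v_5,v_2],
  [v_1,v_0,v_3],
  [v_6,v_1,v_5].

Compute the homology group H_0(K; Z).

H_0 = Z.

Take the total order v_0 < v_1 < v_2 < v_3 < v_4 < v_5 < v_6 on the vertex set. Then K (dimension 2) consists of the simplices:

  0-simplices (7): [v_0], [v_1], [v_2], [v_3], [v_4], [v_5], [v_6]
  1-simplices (21): (21 of them)
  2-simplices (14): (14 of them)

Hence C_0 ≅ Z^7, C_1 ≅ Z^21, C_2 ≅ Z^14.

∂_1: C_1 → C_0 maps an edge to its endpoints' difference, ∂[p,q] = q − p. For instance
  ∂[v_2,v_5] = [v_5] − [v_2].
As a 7×21 matrix over Z this has rank 6, with invariant factors (1,1,1,1,1,1).

The boundary map ∂_2: C_2 → C_1 acts by ∂[p,q,r] = [q,r] − [p,r] + [p,q]. For instance
  ∂[v_0,v_2,v_5] = [v_2,v_5] − [v_0,v_5] + [v_0,v_2],
  ∂[v_0,v_3,v_6] = [v_3,v_6] − [v_0,v_6] + [v_0,v_3].
This gives a 21×14 integer matrix of rank 13; reducing to Smith normal form yields diagonal entries (1,1,1,1,1,1,1,1,1,1,1,1,1).

Reading off H_k = ker ∂_k / im ∂_{k+1}:

  H_0: rank C_0 − rank ∂_1 = 7 − 6 = 1, and the invariant factors of ∂_1 are all 1, so H_0 = Z.

(K is a triangulation of the torus T^2.)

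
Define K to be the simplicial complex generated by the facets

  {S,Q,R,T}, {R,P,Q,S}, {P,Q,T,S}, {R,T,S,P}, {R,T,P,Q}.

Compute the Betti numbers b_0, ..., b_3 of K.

b_0 = 1, b_1 = 0, b_2 = 0, b_3 = 1.

Fix the vertex order P < Q < R < S < T and write every simplex with vertices in increasing order. Then dim K = 3 and the simplices of K are:

  0-simplices (5): P, Q, R, S, T
  1-simplices (10): PQ, PR, PS, PT, QR, QS, QT, RS, RT, ST
  2-simplices (10): PQR, PQS, PQT, PRS, PRT, PST, QRS, QRT, QST, RST
  3-simplices (5): PQRS, PQRT, PQST, PRST, QRST

Hence C_0 ≅ Z^5, C_1 ≅ Z^10, C_2 ≅ Z^10, C_3 ≅ Z^5.

Boundary ∂_1: C_1 → C_0 maps an edge to its endpoints' difference, ∂[p,q] = q − p. For instance
  ∂RT = T − R.
As a 5×10 matrix over Z this has rank 4, with invariant factors (1,1,1,1).

Boundary ∂_2: C_2 → C_1 acts by ∂[p,q,r] = [q,r] − [p,r] + [p,q]. For instance
  ∂PQR = QR − PR + PQ,
  ∂PRT = RT − PT + PR.
As a 10×10 matrix over Z this has rank 6, with invariant factors (1,1,1,1,1,1).

∂_3: C_3 → C_2 sends each 3-simplex σ to the alternating sum Σ_i (−1)^i (σ with its i-th vertex removed). For instance
  ∂PQST = QST − PST + PQT − PQS,
  ∂PQRS = QRS − PRS + PQS − PQR.
The 10×5 boundary matrix has rank 4 and Smith normal form diag(1,1,1,1).

Now H_k = ker ∂_k / im ∂_{k+1}, so:

  H_0: rank C_0 − rank ∂_1 = 5 − 4 = 1, and the invariant factors of ∂_1 are all 1, so H_0 = Z.
  H_1: rank ker ∂_1 − rank ∂_2 = (10 − 4) − 6 = 0, and the invariant factors of ∂_2 are all 1, so H_1 = 0.
  H_2: rank ker ∂_2 − rank ∂_3 = (10 − 6) − 4 = 0, and the invariant factors of ∂_3 are all 1, so H_2 = 0.
  H_3: rank ker ∂_3 − rank ∂_4 = (5 − 4) − 0 = 1, and there is no ∂_4, so H_3 = Z.

(K is a triangulation of the 3-sphere S^3.)

Hence the Betti numbers are b_0 = 1, b_1 = 0, b_2 = 0, b_3 = 1.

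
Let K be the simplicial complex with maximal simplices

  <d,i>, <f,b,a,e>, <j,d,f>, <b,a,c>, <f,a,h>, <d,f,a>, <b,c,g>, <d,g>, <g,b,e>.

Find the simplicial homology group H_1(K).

H_1 = Z.

Order the vertices as a < b < c < d < e < f < g < h < i < j. Listing each simplex with vertices in this order, K has dimension 3 with simplices:

  0-simplices (10): a, b, c, d, e, f, g, h, i, j
  1-simplices (19): ab, ac, ad, ae, af, ah, bc, be, bf, bg, cg, df, dg, di, dj, ef, eg, fh, fj
  2-simplices (10): abc, abe, abf, adf, aef, afh, bcg, bef, beg, dfj
  3-simplices (1): abef

giving chain groups C_0 ≅ Z^10, C_1 ≅ Z^19, C_2 ≅ Z^10, C_3 ≅ Z^1.

The boundary map ∂_1: C_1 → C_0 is given by ∂[p,q] = [q] − [p].
The 10×19 boundary matrix has rank 9 and Smith normal form diag(1,1,1,1,1,1,1,1,1).

The boundary map ∂_2: C_2 → C_1 maps a triangle to the signed sum of its edges. For instance
  ∂abc = bc − ac + ab,
  ∂bcg = cg − bg + bc.
This gives a 19×10 integer matrix of rank 9; reducing to Smith normal form yields diagonal entries (1,1,1,1,1,1,1,1,1).

The boundary map ∂_3: C_3 → C_2 sends each 3-simplex σ to the alternating sum Σ_i (−1)^i (σ with its i-th vertex removed). For instance
  ∂abef = bef − aef + abf − abe.
As a 10×1 matrix over Z this has rank 1, with invariant factors (1).

Computing H_k = (kernel of ∂_k) / (image of ∂_{k+1}):

  H_1: rank ker ∂_1 − rank ∂_2 = (19 − 9) − 9 = 1, and the invariant factors of ∂_2 are all 1, so H_1 ≅ Z.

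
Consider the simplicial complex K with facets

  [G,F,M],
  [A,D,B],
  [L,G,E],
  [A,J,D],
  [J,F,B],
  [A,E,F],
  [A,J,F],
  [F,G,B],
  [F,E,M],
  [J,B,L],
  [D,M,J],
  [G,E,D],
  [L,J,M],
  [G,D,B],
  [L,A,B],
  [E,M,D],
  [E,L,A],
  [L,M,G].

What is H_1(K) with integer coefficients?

H_1 ≅ Z ⊕ Z/2Z.

Fix the vertex order A < B < D < E < F < G < J < L < M and write every simplex with vertices in increasing order. Then dim K = 2 and the simplices of K are:

  0-simplices (9): A, B, D, E, F, G, J, L, M
  1-simplices (27): AB, AD, AE, AF, AJ, AL, BD, BF, BG, BJ, BL, DE, DG, DJ, DM, EF, EG, EL, EM, FG, FJ, FM, GL, GM, JL, JM, LM
  2-simplices (18): ABD, ABL, ADJ, AEF, AEL, AFJ, BDG, BFG, BFJ, BJL, DEG, DEM, DJM, EFM, EGL, FGM, GLM, JLM

giving chain groups C_0 ≅ Z^9, C_1 ≅ Z^27, C_2 ≅ Z^18.

∂_1: C_1 → C_0 maps an edge to its endpoints' difference, ∂[p,q] = q − p.
As a 9×27 matrix over Z this has rank 8, with invariant factors (1,1,1,1,1,1,1,1).

Boundary ∂_2: C_2 → C_1 sends each 2-simplex [p,q,r] to [q,r] − [p,r] + [p,q]. For instance
  ∂ABL = BL − AL + AB,
  ∂AEF = EF − AF + AE.
As a 27×18 matrix over Z this has rank 18, with invariant factors (1,1,1,1,1,1,1,1,1,1,1,1,1,1,1,1,1,2).

Reading off H_k = ker ∂_k / im ∂_{k+1}:

  H_1: rank ker ∂_1 − rank ∂_2 = (27 − 8) − 18 = 1, and ∂_2 has invariant factor 2 > 1, so H_1 ≅ Z ⊕ Z/2Z.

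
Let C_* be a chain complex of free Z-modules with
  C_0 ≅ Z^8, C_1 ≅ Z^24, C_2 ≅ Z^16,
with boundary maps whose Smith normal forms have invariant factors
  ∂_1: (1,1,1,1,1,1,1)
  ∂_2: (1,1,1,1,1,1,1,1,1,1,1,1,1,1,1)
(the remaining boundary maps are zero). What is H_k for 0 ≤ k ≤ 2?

H_0 = Z,  H_1 = Z^2,  H_2 = Z.

H_0: b_0 = 8 − 0 − 7 = 1; torsion from ∂_1 factors > 1: none. So H_0 = Z.
H_1: b_1 = 24 − 7 − 15 = 2; torsion from ∂_2 factors > 1: none. So H_1 = Z^2.
H_2: b_2 = 16 − 15 − 0 = 1; torsion from ∂_3 factors > 1: none. So H_2 = Z.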